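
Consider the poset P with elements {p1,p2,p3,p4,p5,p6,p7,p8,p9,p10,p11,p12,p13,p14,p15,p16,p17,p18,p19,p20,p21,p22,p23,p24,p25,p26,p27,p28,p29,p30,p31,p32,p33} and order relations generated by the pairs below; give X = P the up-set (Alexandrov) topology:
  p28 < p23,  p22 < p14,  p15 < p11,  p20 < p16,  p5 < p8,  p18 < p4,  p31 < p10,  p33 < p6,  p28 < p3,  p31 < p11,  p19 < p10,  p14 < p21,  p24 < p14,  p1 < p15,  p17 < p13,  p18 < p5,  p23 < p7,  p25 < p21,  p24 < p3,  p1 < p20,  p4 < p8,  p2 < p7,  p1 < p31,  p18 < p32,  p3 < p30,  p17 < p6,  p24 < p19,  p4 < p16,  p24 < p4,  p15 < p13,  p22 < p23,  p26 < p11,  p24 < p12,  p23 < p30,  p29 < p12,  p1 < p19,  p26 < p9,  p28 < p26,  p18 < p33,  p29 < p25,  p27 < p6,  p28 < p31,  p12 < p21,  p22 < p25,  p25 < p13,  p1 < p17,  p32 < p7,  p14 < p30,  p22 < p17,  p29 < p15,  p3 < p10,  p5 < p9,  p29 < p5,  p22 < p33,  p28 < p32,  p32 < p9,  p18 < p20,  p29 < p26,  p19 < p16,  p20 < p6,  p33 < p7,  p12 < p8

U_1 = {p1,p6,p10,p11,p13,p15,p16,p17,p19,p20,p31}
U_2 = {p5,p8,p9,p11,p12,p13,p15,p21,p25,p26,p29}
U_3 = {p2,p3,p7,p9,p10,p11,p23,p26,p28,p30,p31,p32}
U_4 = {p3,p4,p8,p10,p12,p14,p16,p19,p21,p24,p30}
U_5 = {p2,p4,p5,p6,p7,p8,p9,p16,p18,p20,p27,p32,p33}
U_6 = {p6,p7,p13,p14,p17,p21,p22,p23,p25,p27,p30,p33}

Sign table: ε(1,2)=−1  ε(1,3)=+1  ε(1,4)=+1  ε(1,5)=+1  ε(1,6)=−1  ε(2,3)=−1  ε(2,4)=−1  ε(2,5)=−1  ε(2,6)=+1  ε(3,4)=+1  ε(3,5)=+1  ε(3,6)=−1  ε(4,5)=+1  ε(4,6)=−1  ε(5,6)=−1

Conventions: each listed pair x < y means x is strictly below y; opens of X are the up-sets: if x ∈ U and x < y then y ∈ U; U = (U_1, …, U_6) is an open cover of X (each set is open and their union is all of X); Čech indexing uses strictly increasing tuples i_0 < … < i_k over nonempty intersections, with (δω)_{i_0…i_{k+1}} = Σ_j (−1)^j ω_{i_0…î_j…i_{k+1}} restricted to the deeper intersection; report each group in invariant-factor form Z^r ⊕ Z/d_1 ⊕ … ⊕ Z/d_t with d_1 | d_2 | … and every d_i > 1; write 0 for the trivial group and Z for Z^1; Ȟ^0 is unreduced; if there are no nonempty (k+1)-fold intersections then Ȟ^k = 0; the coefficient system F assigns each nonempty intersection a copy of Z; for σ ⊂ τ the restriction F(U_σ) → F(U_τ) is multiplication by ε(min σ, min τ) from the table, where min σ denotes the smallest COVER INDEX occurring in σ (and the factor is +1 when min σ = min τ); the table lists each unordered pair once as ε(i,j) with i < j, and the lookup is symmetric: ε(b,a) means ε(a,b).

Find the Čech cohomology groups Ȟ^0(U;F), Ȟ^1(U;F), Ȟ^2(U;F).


Ȟ^0 = Z; Ȟ^1 = 0; Ȟ^2 = Z/2

cover nerve:
  U12={p11,p13,p15} U13={p10,p11,p31} U14={p10,p16,p19} U15={p6,p16,p20} U16={p6,p13,p17} U23={p9,p11,p26} U24={p8,p12,p21} U25={p5,p8,p9} U26={p13,p21,p25} U34={p3,p10,p30} U35={p2,p7,p9,p32} U36={p7,p23,p30} U45={p4,p8,p16} U46={p14,p21,p30} U56={p6,p7,p27,p33}
  U123={p11} U126={p13} U134={p10} U145={p16} U156={p6} U235={p9} U245={p8} U246={p21} U346={p30} U356={p7}
C dims 6,15,10; δ0: rk 5, SNF 1^5; δ1: rk 10, SNF 1^9·2
Ȟ^0: (6−5)−0=1 ⇒ Z
Ȟ^1: (15−10)−5=0 ⇒ 0
Ȟ^2: (10−0)−10=0 plus torsion [2] ⇒ Z/2


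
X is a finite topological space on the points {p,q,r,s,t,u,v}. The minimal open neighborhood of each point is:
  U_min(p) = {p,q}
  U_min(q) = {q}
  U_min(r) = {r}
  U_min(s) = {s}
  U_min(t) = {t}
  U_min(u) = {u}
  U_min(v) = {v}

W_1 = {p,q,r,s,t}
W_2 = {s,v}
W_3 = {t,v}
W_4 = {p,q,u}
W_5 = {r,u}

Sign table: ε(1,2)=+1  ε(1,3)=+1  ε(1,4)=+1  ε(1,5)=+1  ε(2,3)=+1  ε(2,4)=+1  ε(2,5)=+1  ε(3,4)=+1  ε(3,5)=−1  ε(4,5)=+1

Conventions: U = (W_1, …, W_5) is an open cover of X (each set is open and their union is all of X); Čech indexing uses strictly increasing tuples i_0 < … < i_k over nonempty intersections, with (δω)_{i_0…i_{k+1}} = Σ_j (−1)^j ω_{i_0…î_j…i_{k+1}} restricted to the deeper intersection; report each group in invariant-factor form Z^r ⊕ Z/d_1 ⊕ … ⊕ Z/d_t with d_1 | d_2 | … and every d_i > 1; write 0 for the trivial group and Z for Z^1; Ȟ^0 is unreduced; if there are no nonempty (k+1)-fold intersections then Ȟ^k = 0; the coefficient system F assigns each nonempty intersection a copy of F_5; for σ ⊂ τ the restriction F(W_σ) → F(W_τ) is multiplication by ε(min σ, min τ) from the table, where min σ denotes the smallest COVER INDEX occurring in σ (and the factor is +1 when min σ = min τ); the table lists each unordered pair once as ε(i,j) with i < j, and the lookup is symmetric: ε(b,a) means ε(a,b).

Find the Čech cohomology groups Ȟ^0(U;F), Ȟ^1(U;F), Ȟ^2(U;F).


intersection data:
  W12={s} W13={t} W14={p,q} W15={r} W23={v} W45={u}
C dims 5,6; δ0: rk_F5 4
Ȟ^0 = (5 − 4) − 0 = 1, so Ȟ^0 ≅ Z/5
Ȟ^1 = (6 − 0) − 4 = 2, so Ȟ^1 ≅ Z/5 ⊕ Z/5
Ȟ^2 = (0 − 0) − 0 = 0, so Ȟ^2 ≅ 0

Ȟ^0 = Z/5, Ȟ^1 = Z/5 ⊕ Z/5, Ȟ^2 = 0


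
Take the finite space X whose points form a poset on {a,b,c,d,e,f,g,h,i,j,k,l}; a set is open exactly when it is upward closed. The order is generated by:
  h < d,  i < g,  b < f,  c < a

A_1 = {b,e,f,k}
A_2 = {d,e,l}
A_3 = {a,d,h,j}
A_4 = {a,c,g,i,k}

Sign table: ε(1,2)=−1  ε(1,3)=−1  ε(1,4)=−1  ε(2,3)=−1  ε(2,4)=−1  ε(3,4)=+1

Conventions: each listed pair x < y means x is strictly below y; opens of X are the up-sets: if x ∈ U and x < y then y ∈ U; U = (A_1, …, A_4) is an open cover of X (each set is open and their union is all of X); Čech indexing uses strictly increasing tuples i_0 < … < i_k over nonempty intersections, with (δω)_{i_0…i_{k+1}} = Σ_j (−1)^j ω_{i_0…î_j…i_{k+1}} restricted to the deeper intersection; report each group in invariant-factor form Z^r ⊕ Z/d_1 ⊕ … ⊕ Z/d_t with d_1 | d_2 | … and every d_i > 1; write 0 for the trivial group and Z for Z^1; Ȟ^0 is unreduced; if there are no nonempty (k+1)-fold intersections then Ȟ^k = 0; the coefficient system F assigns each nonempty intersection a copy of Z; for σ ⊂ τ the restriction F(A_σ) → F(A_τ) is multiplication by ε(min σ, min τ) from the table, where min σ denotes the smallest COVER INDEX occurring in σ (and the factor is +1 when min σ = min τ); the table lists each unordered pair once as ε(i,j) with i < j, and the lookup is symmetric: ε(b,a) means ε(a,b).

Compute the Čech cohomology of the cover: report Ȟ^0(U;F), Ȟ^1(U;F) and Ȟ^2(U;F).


Ȟ^0 ≅ 0, Ȟ^1 ≅ Z/2 and Ȟ^2 ≅ 0

nonempty intersections:
  A12={e} A14={k} A23={d} A34={a}
C dims 4,4; δ0: rk 4, SNF 1^3·2
Ȟ^0: (4−4)−0=0 ⇒ 0
Ȟ^1: (4−0)−4=0 plus torsion [2] ⇒ Z/2
Ȟ^2: (0−0)−0=0 ⇒ 0


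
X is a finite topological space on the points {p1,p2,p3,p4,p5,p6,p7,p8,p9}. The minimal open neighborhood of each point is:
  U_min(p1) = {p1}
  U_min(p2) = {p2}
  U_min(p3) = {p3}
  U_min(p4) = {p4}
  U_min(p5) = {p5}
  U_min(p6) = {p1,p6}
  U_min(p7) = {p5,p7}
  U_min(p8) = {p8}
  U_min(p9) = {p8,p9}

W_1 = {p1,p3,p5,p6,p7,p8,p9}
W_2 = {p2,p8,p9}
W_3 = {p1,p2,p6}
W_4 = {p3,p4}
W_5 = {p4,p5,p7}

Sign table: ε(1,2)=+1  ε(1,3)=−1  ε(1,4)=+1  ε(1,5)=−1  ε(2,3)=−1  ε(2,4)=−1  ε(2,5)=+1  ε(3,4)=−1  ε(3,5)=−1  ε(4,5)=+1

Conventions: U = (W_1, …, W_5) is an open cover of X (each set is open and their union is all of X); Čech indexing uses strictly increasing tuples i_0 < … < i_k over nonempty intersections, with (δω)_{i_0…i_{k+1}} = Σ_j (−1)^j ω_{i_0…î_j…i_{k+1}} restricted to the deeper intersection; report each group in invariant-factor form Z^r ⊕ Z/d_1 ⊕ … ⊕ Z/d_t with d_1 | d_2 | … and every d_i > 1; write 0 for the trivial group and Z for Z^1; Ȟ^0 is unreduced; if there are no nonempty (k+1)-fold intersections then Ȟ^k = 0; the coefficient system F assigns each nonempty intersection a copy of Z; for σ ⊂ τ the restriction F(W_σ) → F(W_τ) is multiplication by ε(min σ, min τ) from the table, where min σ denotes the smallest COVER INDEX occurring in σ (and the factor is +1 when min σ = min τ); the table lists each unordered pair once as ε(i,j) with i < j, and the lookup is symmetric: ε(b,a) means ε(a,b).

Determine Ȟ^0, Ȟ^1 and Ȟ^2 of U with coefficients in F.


nonempty overlaps:
  W12={p8,p9} W13={p1,p6} W14={p3} W15={p5,p7} W23={p2} W45={p4}
C dims 5,6; δ0: rk 5, SNF 1^4·2
degree 0: 5−5−0 = 0 → Ȟ^0 ≅ 0
degree 1: 6−0−5 = 1 plus torsion [2] → Ȟ^1 ≅ Z ⊕ Z/2
degree 2: 0−0−0 = 0 → Ȟ^2 ≅ 0

Ȟ^0 = 0; Ȟ^1 = Z ⊕ Z/2; Ȟ^2 = 0


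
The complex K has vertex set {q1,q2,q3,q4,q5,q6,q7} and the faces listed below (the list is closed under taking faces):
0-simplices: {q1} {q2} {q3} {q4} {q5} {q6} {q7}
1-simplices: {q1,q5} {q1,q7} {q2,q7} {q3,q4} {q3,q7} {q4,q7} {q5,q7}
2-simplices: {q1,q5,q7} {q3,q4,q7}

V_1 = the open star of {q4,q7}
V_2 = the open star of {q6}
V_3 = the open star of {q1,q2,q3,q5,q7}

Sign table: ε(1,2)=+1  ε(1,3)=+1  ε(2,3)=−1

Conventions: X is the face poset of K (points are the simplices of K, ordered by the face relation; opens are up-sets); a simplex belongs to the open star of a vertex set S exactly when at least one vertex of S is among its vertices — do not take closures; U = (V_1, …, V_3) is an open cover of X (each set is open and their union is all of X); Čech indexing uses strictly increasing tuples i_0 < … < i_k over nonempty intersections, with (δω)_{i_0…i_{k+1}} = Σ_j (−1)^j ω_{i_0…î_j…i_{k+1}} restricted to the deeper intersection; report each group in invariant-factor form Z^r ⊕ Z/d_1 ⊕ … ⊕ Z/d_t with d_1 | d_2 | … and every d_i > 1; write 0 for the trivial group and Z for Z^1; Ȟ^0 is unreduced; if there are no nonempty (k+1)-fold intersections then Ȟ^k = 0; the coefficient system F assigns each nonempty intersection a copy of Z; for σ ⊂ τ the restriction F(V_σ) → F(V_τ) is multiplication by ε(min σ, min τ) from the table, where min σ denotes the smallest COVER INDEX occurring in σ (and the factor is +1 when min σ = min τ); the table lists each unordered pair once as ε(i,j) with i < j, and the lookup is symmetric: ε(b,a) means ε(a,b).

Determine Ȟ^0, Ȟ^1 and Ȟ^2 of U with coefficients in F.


nerve simplices:
  V1={{q4},{q7},{q1,q7},{q2,q7},{q3,q4},{q3,q7},{q4,q7},{q5,q7},{q1,q5,q7},{q3,q4,q7}} V2={{q6}} V3={{q1},{q2},{q3},{q5},{q7},{q1,q5},{q1,q7},{q2,q7},{q3,q4},{q3,q7},{q4,q7},{q5,q7},{q1,q5,q7},{q3,q4,q7}}
  V13={{q7},{q1,q7},{q2,q7},{q3,q4},{q3,q7},{q4,q7},{q5,q7},{q1,q5,q7},{q3,q4,q7}}
C dims 3,1; δ0: rk 1, SNF 1^1
degree 0: 3−1−0 = 2 → Ȟ^0 ≅ Z^2
degree 1: 1−0−1 = 0 → Ȟ^1 ≅ 0
degree 2: 0−0−0 = 0 → Ȟ^2 ≅ 0

Ȟ^0 = Z^2, Ȟ^1 = 0, Ȟ^2 = 0


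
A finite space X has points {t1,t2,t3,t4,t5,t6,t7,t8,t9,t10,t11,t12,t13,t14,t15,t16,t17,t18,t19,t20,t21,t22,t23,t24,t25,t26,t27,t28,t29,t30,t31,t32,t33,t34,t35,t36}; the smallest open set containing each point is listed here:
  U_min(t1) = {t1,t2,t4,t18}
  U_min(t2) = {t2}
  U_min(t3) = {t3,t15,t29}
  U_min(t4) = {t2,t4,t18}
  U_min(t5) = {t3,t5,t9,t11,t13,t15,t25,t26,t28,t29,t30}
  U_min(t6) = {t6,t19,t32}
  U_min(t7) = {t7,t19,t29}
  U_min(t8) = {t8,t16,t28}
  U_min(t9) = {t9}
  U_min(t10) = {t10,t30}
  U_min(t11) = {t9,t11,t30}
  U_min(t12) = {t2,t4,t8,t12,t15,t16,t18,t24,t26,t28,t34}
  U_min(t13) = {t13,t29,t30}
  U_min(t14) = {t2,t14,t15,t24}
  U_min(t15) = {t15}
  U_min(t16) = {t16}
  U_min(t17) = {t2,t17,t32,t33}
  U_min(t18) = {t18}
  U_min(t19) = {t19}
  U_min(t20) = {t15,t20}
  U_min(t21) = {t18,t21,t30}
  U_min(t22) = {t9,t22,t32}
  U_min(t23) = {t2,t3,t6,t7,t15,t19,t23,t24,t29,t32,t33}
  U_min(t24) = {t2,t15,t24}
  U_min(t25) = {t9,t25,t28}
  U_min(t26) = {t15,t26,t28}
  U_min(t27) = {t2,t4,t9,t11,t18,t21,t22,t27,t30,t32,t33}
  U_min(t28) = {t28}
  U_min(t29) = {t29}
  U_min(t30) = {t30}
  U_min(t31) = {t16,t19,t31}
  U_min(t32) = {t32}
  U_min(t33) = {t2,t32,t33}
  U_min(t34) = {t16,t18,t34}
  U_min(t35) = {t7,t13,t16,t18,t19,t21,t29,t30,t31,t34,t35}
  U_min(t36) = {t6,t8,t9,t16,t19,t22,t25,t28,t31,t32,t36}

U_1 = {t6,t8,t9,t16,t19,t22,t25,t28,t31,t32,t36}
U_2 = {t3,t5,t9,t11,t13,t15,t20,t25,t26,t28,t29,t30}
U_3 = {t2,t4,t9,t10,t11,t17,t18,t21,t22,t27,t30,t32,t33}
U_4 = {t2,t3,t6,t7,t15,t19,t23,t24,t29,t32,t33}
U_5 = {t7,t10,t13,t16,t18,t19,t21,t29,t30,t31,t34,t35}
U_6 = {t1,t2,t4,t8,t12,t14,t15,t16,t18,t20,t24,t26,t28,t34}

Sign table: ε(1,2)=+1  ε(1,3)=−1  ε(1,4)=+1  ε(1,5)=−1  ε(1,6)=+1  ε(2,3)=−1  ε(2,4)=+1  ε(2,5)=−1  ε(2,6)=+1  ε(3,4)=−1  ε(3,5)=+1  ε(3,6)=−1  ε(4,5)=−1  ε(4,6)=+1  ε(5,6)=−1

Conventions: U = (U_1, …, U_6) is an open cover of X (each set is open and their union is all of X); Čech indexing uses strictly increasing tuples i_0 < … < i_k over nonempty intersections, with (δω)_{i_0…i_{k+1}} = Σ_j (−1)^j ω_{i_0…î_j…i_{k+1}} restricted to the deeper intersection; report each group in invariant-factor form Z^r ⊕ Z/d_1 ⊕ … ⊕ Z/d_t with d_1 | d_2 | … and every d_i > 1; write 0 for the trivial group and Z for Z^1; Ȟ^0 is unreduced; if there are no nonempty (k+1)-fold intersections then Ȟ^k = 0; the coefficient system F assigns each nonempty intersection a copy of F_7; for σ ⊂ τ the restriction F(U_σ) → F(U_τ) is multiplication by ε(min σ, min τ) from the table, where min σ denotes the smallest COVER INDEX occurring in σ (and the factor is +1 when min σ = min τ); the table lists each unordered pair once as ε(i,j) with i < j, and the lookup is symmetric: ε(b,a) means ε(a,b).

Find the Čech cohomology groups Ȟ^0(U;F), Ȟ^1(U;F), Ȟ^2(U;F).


Ȟ^0 ≅ Z/7,  Ȟ^1 ≅ 0,  Ȟ^2 ≅ 0

nonempty overlaps:
  U12={t9,t25,t28} U13={t9,t22,t32} U14={t6,t19,t32} U15={t16,t19,t31} U16={t8,t16,t28} U23={t9,t11,t30} U24={t3,t15,t29} U25={t13,t29,t30} U26={t15,t20,t26,t28} U34={t2,t32,t33} U35={t10,t18,t21,t30} U36={t2,t4,t18} U45={t7,t19,t29} U46={t2,t15,t24} U56={t16,t18,t34}
  U123={t9} U126={t28} U134={t32} U145={t19} U156={t16} U235={t30} U245={t29} U246={t15} U346={t2} U356={t18}
C dims 6,15,10; δ0: rk_F7 5; δ1: rk_F7 10
degree 0: 6−5−0 = 1 → Ȟ^0 ≅ Z/7
degree 1: 15−10−5 = 0 → Ȟ^1 ≅ 0
degree 2: 10−0−10 = 0 → Ȟ^2 ≅ 0


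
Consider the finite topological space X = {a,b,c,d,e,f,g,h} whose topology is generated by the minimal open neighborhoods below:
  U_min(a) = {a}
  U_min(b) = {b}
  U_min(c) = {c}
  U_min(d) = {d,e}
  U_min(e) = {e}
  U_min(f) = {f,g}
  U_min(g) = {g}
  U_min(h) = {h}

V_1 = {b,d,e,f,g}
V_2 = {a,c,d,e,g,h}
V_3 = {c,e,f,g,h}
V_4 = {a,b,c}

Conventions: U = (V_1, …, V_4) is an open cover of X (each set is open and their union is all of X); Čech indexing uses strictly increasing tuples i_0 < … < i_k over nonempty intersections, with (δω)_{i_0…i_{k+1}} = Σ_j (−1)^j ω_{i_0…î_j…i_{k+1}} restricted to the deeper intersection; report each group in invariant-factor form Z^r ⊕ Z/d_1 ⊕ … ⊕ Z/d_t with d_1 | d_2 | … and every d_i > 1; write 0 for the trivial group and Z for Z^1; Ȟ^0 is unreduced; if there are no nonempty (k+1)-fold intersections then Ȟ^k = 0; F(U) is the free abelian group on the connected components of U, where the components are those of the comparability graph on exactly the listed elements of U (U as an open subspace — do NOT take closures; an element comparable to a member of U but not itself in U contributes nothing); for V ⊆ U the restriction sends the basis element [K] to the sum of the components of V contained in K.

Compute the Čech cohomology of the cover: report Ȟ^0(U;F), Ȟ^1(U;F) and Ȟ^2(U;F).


nonempty overlaps:
  V12={d,e,g} V13={e,f,g} V14={b} V23={c,e,g,h} V24={a,c} V34={c}
  V123={e,g} V234={c}
components per intersection:
  V1: {b} {d,e} {f,g}
  V2: {a} {c} {d,e} {g} {h}
  V3: {c} {e} {f,g} {h}
  V4: {a} {b} {c}
  V12: {d,e} {g}
  V13: {e} {f,g}
  V14: {b}
  V23: {c} {e} {g} {h}
  V24: {a} {c}
  V34: {c}
  V123: {e} {g}
  V234: {c}
C dims 15,12,3; δ0: rk 9, SNF 1^9; δ1: rk 3, SNF 1^3
degree 0: 15−9−0 = 6 → Ȟ^0 ≅ Z^6
degree 1: 12−3−9 = 0 → Ȟ^1 ≅ 0
degree 2: 3−0−3 = 0 → Ȟ^2 ≅ 0

Ȟ^0 ≅ Z^6, Ȟ^1 ≅ 0, Ȟ^2 ≅ 0


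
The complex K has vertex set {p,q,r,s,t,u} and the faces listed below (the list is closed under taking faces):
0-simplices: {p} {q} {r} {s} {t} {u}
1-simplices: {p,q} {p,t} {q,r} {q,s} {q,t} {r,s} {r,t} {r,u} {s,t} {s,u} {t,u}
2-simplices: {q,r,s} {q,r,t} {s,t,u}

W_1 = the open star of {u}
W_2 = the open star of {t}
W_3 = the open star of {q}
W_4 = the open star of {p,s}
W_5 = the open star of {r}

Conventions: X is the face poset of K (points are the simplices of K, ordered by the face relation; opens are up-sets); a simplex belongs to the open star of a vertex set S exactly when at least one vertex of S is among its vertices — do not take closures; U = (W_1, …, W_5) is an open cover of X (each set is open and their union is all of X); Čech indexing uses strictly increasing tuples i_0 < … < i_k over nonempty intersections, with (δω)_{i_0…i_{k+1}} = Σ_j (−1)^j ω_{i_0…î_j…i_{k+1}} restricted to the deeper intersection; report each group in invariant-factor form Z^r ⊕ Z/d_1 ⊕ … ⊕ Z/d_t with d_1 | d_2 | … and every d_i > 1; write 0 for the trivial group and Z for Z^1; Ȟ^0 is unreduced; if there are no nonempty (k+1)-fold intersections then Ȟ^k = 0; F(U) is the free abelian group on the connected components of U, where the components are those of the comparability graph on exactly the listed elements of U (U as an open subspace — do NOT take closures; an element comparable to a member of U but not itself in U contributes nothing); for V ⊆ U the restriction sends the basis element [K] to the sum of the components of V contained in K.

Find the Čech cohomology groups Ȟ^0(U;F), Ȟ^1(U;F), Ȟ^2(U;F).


Ȟ^0 ≅ Z,  Ȟ^1 ≅ Z^3,  Ȟ^2 ≅ 0

nonempty overlaps:
  W1={{u},{r,u},{s,u},{t,u},{s,t,u}} W2={{t},{p,t},{q,t},{r,t},{s,t},{t,u},{q,r,t},{s,t,u}} W3={{q},{p,q},{q,r},{q,s},{q,t},{q,r,s},{q,r,t}} W4={{p},{s},{p,q},{p,t},{q,s},{r,s},{s,t},{s,u},{q,r,s},{s,t,u}} W5={{r},{q,r},{r,s},{r,t},{r,u},{q,r,s},{q,r,t}}
  W12={{t,u},{s,t,u}} W14={{s,u},{s,t,u}} W15={{r,u}} W23={{q,t},{q,r,t}} W24={{p,t},{s,t},{s,t,u}} W25={{r,t},{q,r,t}} W34={{p,q},{q,s},{q,r,s}} W35={{q,r},{q,r,s},{q,r,t}} W45={{r,s},{q,r,s}}
  W124={{s,t,u}} W235={{q,r,t}} W345={{q,r,s}}
components per intersection:
  W1: {{u},{r,u},{s,u},{t,u},{s,t,u}}
  W2: {{t},{p,t},{q,t},{r,t},{s,t},{t,u},{q,r,t},{s,t,u}}
  W3: {{q},{p,q},{q,r},{q,s},{q,t},{q,r,s},{q,r,t}}
  W4: {{p},{p,q},{p,t}} {{s},{q,s},{r,s},{s,t},{s,u},{q,r,s},{s,t,u}}
  W5: {{r},{q,r},{r,s},{r,t},{r,u},{q,r,s},{q,r,t}}
  W12: {{t,u},{s,t,u}}
  W14: {{s,u},{s,t,u}}
  W15: {{r,u}}
  W23: {{q,t},{q,r,t}}
  W24: {{p,t}} {{s,t},{s,t,u}}
  W25: {{r,t},{q,r,t}}
  W34: {{p,q}} {{q,s},{q,r,s}}
  W35: {{q,r},{q,r,s},{q,r,t}}
  W45: {{r,s},{q,r,s}}
  W124: {{s,t,u}}
  W235: {{q,r,t}}
  W345: {{q,r,s}}
C dims 6,11,3; δ0: rk 5, SNF 1^5; δ1: rk 3, SNF 1^3
degree 0: 6−5−0 = 1 → Ȟ^0 ≅ Z
degree 1: 11−3−5 = 3 → Ȟ^1 ≅ Z^3
degree 2: 3−0−3 = 0 → Ȟ^2 ≅ 0


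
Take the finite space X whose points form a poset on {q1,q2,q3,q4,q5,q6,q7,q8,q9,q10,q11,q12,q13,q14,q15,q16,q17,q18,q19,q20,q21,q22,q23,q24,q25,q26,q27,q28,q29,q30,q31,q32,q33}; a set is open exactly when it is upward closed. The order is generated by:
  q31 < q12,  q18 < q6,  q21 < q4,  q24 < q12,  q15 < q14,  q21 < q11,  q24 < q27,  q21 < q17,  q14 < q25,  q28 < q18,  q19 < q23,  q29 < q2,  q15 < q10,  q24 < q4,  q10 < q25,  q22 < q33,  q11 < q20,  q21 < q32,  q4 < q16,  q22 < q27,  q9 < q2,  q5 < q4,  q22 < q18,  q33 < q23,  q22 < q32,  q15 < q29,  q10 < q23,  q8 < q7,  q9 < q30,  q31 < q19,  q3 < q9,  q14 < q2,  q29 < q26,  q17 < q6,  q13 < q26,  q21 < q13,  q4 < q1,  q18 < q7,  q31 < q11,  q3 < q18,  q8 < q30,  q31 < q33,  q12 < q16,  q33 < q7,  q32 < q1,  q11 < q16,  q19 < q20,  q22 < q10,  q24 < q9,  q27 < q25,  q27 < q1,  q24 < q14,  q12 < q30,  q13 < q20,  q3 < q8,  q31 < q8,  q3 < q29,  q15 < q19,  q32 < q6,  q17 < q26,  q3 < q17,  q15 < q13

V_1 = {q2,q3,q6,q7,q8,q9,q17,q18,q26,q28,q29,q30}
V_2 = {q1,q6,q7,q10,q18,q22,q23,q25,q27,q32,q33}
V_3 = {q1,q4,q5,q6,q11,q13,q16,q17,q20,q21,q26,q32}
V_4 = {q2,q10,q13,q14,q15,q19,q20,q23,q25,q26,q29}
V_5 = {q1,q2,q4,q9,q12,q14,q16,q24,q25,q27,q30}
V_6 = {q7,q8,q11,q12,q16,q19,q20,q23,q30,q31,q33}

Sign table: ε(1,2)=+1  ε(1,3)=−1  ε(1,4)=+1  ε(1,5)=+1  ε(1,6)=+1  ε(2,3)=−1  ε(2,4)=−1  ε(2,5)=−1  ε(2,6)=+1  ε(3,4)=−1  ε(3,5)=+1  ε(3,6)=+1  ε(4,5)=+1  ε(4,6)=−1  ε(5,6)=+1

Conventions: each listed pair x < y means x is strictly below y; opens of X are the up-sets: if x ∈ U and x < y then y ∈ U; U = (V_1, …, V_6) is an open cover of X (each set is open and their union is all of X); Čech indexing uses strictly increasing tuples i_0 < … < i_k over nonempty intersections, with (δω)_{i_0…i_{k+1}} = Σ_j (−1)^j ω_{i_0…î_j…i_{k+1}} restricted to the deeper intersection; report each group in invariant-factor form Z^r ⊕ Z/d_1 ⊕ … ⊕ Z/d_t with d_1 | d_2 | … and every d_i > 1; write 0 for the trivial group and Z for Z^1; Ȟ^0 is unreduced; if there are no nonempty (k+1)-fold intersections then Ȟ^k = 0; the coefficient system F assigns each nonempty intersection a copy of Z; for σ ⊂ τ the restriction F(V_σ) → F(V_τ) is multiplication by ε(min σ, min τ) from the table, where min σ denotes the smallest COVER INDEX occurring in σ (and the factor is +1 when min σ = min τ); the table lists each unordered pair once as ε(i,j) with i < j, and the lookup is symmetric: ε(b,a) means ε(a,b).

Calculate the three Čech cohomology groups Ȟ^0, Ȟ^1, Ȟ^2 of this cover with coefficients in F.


Ȟ^0 = 0; Ȟ^1 = Z/2; Ȟ^2 = Z

intersection data:
  V12={q6,q7,q18} V13={q6,q17,q26} V14={q2,q26,q29} V15={q2,q9,q30} V16={q7,q8,q30} V23={q1,q6,q32} V24={q10,q23,q25} V25={q1,q25,q27} V26={q7,q23,q33} V34={q13,q20,q26} V35={q1,q4,q16} V36={q11,q16,q20} V45={q2,q14,q25} V46={q19,q20,q23} V56={q12,q16,q30}
  V123={q6} V126={q7} V134={q26} V145={q2} V156={q30} V235={q1} V245={q25} V246={q23} V346={q20} V356={q16}
C dims 6,15,10; δ0: rk 6, SNF 1^5·2; δ1: rk 9, SNF 1^9
Ȟ^0 = (6 − 6) − 0 = 0, so Ȟ^0 ≅ 0
Ȟ^1 = (15 − 9) − 6 = 0 plus torsion [2], so Ȟ^1 ≅ Z/2
Ȟ^2 = (10 − 0) − 9 = 1, so Ȟ^2 ≅ Z


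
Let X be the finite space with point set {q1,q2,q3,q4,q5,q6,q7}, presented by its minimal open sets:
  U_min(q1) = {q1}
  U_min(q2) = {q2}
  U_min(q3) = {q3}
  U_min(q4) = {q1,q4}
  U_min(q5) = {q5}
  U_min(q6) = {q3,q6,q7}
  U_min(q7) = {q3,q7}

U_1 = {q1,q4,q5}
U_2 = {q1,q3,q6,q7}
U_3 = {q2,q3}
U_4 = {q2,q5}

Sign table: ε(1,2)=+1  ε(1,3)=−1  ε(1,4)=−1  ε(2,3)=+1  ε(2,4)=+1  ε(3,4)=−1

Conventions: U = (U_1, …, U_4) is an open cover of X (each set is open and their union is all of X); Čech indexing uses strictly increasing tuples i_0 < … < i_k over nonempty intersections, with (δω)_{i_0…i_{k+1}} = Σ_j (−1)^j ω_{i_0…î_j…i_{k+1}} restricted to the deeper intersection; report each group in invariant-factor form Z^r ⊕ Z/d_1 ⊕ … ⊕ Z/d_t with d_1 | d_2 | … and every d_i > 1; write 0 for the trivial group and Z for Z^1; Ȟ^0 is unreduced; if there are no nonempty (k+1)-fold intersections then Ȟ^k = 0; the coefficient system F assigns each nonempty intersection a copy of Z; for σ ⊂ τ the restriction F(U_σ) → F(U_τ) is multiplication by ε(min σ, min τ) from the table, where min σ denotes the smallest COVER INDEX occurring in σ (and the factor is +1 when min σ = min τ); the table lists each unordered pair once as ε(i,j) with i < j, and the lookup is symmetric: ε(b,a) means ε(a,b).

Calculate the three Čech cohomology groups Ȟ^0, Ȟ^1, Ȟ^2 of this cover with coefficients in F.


Ȟ^0 = Z, Ȟ^1 = Z and Ȟ^2 = 0

nerve of the cover:
  U12={q1} U14={q5} U23={q3} U34={q2}
C dims 4,4; δ0: rk 3, SNF 1^3
Ȟ^0 = (4 − 3) − 0 = 1, so Ȟ^0 ≅ Z
Ȟ^1 = (4 − 0) − 3 = 1, so Ȟ^1 ≅ Z
Ȟ^2 = (0 − 0) − 0 = 0, so Ȟ^2 ≅ 0


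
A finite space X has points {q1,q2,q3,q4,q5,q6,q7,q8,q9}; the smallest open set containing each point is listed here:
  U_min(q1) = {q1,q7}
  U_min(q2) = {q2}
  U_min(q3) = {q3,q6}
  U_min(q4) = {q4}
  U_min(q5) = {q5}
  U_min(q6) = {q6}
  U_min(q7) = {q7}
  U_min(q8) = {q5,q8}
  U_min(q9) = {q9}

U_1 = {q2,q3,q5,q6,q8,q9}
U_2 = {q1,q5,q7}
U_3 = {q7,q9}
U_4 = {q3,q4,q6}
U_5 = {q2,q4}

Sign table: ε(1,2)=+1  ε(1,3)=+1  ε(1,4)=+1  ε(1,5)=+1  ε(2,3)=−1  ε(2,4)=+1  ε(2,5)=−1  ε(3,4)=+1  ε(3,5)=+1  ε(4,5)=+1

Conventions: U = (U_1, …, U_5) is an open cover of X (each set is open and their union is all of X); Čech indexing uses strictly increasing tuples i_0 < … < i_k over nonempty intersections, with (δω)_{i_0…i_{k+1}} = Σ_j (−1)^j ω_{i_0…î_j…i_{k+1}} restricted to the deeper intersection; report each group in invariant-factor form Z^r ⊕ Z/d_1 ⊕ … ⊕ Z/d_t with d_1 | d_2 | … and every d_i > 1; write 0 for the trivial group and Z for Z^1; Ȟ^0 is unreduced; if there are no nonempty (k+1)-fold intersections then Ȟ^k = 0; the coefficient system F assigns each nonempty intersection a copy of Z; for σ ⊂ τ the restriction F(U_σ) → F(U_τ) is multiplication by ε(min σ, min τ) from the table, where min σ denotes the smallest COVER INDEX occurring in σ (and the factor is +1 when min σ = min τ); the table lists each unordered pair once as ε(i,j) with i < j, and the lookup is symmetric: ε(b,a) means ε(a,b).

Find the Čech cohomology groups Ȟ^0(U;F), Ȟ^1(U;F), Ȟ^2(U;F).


cover nerve:
  U12={q5} U13={q9} U14={q3,q6} U15={q2} U23={q7} U45={q4}
C dims 5,6; δ0: rk 5, SNF 1^4·2
Ȟ^0: (5−5)−0=0 ⇒ 0
Ȟ^1: (6−0)−5=1 plus torsion [2] ⇒ Z ⊕ Z/2
Ȟ^2: (0−0)−0=0 ⇒ 0

Ȟ^0 ≅ 0, Ȟ^1 ≅ Z ⊕ Z/2, Ȟ^2 ≅ 0


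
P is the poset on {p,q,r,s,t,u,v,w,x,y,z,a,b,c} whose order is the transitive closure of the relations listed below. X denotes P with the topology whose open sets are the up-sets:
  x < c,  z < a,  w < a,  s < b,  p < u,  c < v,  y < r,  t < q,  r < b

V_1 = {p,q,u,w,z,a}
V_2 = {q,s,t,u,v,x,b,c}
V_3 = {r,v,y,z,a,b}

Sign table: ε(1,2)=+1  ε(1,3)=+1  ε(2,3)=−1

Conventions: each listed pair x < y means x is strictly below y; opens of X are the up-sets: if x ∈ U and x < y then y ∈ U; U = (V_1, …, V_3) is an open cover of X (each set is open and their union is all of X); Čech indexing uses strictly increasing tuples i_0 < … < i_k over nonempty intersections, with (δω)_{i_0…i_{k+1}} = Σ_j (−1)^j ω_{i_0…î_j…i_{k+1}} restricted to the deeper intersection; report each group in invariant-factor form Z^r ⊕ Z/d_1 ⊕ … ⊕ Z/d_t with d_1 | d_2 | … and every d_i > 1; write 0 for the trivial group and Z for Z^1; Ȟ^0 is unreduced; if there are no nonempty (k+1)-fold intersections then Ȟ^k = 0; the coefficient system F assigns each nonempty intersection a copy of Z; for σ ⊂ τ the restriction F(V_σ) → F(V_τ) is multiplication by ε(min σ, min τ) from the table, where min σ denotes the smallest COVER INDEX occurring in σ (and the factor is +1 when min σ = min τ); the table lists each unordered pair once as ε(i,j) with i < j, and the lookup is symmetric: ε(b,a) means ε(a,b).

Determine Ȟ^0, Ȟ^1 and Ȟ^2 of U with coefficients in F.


Ȟ^0 ≅ 0; Ȟ^1 ≅ Z/2; Ȟ^2 ≅ 0

nonempty intersections:
  V12={q,u} V13={z,a} V23={v,b}
C dims 3,3; δ0: rk 3, SNF 1^2·2
Ȟ^0: (3−3)−0=0 ⇒ 0
Ȟ^1: (3−0)−3=0 plus torsion [2] ⇒ Z/2
Ȟ^2: (0−0)−0=0 ⇒ 0


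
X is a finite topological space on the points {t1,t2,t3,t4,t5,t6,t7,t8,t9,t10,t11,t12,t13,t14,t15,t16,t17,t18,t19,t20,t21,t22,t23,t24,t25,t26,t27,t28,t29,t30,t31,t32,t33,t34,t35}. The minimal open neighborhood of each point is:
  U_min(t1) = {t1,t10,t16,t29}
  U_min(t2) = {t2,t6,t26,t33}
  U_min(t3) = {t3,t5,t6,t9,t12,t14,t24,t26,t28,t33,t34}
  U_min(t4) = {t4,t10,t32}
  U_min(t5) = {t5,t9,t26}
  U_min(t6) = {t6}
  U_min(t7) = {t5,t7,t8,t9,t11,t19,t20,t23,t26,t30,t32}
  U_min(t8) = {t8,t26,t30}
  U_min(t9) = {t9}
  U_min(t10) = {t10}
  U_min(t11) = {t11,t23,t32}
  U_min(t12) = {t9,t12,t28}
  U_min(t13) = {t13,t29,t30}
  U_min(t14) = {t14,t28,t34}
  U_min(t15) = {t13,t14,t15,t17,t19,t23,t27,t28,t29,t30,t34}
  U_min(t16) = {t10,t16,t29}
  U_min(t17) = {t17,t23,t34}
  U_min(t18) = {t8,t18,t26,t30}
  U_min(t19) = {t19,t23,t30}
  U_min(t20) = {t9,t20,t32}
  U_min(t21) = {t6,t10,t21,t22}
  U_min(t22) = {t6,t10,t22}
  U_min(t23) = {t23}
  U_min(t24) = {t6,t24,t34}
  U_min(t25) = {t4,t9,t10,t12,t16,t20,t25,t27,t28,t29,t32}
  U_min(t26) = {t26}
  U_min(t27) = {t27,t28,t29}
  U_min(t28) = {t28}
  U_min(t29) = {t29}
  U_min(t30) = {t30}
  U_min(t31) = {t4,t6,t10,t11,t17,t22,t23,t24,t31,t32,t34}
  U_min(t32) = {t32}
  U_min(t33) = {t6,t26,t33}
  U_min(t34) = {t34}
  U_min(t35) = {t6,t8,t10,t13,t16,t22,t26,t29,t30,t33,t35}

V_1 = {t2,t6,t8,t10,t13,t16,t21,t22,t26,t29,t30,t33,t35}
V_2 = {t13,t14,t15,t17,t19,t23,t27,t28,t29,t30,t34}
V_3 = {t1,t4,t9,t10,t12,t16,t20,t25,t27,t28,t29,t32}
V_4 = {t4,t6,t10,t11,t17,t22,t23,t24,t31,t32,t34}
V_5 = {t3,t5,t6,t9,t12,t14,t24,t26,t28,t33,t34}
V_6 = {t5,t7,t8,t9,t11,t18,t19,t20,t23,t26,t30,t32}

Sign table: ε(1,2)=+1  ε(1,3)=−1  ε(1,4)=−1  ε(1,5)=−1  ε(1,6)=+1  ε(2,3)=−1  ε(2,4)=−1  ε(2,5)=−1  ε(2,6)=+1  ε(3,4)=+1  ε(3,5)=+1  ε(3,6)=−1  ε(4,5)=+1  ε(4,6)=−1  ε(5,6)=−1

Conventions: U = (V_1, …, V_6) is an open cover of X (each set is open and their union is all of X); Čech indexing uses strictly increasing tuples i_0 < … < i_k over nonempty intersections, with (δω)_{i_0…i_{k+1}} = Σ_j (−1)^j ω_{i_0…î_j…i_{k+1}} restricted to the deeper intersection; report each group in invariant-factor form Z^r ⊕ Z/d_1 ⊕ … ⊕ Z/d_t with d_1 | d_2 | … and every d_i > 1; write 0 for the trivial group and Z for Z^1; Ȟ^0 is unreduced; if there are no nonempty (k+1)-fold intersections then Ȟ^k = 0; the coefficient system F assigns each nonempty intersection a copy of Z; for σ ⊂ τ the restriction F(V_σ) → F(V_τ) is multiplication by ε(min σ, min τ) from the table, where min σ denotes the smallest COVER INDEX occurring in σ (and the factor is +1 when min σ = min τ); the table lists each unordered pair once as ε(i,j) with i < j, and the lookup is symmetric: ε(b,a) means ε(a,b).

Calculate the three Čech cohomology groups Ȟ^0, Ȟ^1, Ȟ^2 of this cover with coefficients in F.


Ȟ^0 = Z, Ȟ^1 = 0, Ȟ^2 = Z/2

cover nerve:
  V12={t13,t29,t30} V13={t10,t16,t29} V14={t6,t10,t22} V15={t6,t26,t33} V16={t8,t26,t30} V23={t27,t28,t29} V24={t17,t23,t34} V25={t14,t28,t34} V26={t19,t23,t30} V34={t4,t10,t32} V35={t9,t12,t28} V36={t9,t20,t32} V45={t6,t24,t34} V46={t11,t23,t32} V56={t5,t9,t26}
  V123={t29} V126={t30} V134={t10} V145={t6} V156={t26} V235={t28} V245={t34} V246={t23} V346={t32} V356={t9}
C dims 6,15,10; δ0: rk 5, SNF 1^5; δ1: rk 10, SNF 1^9·2
Ȟ^0: (6−5)−0=1 ⇒ Z
Ȟ^1: (15−10)−5=0 ⇒ 0
Ȟ^2: (10−0)−10=0 plus torsion [2] ⇒ Z/2


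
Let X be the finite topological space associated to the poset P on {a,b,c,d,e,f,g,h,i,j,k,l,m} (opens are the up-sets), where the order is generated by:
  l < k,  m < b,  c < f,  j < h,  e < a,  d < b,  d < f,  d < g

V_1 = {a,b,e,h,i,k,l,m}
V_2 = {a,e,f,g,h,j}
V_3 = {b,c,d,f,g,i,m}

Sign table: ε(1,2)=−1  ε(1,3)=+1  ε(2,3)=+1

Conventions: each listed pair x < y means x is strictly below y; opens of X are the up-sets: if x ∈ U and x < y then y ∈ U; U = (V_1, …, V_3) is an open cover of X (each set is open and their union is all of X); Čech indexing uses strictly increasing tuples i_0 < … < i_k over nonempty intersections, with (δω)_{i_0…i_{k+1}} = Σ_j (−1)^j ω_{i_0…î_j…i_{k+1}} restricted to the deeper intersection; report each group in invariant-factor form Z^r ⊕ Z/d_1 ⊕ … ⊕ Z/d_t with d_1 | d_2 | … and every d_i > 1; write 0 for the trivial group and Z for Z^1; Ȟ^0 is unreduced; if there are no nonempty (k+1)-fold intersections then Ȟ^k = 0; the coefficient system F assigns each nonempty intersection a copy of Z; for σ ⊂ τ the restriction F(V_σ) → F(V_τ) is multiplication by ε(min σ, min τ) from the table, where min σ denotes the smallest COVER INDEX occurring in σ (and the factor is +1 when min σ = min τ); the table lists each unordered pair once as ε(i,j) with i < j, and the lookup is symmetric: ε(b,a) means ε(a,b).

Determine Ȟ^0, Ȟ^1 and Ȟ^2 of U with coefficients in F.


Ȟ^0 ≅ 0,  Ȟ^1 ≅ Z/2,  Ȟ^2 ≅ 0

intersection data:
  V12={a,e,h} V13={b,i,m} V23={f,g}
C dims 3,3; δ0: rk 3, SNF 1^2·2
Ȟ^0 = (3 − 3) − 0 = 0, so Ȟ^0 ≅ 0
Ȟ^1 = (3 − 0) − 3 = 0 plus torsion [2], so Ȟ^1 ≅ Z/2
Ȟ^2 = (0 − 0) − 0 = 0, so Ȟ^2 ≅ 0


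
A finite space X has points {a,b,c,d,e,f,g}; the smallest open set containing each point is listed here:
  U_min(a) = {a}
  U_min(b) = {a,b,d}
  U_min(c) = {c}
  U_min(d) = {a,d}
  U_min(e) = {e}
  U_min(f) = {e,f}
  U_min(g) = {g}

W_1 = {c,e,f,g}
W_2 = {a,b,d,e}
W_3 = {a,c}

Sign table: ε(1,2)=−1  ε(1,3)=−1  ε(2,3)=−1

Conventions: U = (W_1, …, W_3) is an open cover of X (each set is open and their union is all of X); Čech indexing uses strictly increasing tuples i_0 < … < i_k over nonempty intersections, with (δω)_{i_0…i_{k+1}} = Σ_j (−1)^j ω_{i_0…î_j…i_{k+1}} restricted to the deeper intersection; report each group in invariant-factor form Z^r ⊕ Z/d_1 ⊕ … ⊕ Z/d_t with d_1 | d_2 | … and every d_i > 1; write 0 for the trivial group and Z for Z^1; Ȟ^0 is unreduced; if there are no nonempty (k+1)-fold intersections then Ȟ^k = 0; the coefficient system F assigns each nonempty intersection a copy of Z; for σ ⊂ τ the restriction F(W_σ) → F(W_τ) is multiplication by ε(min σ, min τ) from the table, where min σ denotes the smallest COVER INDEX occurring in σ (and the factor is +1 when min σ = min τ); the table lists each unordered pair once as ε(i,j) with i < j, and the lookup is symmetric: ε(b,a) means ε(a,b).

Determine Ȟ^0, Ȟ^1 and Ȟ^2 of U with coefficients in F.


Ȟ^0 = 0,  Ȟ^1 = Z/2,  Ȟ^2 = 0

nonempty intersections:
  W12={e} W13={c} W23={a}
C dims 3,3; δ0: rk 3, SNF 1^2·2
Ȟ^0: (3−3)−0=0 ⇒ 0
Ȟ^1: (3−0)−3=0 plus torsion [2] ⇒ Z/2
Ȟ^2: (0−0)−0=0 ⇒ 0


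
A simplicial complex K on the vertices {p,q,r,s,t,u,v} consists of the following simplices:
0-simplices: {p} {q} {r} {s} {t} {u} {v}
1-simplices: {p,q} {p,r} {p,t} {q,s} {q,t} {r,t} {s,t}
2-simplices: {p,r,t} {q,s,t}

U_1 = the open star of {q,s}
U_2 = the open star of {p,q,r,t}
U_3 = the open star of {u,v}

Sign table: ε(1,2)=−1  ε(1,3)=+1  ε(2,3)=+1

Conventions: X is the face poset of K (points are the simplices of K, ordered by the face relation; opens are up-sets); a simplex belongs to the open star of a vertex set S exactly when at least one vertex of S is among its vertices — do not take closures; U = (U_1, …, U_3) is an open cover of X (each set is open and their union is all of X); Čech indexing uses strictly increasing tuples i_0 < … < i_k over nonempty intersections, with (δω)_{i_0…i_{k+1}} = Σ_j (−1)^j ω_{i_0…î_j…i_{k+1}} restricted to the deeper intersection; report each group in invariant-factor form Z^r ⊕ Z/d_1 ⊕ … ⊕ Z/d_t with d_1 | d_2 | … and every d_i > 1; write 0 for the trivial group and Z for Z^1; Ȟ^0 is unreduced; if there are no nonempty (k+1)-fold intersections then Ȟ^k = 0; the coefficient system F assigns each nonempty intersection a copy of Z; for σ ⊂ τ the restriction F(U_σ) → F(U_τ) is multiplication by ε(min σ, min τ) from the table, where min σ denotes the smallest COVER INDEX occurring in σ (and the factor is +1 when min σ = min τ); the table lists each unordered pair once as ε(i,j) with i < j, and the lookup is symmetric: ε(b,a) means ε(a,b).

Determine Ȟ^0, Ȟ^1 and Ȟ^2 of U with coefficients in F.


Ȟ^0(U;F) ≅ Z^2; Ȟ^1(U;F) ≅ 0; Ȟ^2(U;F) ≅ 0

nonempty intersections:
  U1={{q},{s},{p,q},{q,s},{q,t},{s,t},{q,s,t}} U2={{p},{q},{r},{t},{p,q},{p,r},{p,t},{q,s},{q,t},{r,t},{s,t},{p,r,t},{q,s,t}} U3={{u},{v}}
  U12={{q},{p,q},{q,s},{q,t},{s,t},{q,s,t}}
C dims 3,1; δ0: rk 1, SNF 1^1
Ȟ^0: (3−1)−0=2 ⇒ Z^2
Ȟ^1: (1−0)−1=0 ⇒ 0
Ȟ^2: (0−0)−0=0 ⇒ 0


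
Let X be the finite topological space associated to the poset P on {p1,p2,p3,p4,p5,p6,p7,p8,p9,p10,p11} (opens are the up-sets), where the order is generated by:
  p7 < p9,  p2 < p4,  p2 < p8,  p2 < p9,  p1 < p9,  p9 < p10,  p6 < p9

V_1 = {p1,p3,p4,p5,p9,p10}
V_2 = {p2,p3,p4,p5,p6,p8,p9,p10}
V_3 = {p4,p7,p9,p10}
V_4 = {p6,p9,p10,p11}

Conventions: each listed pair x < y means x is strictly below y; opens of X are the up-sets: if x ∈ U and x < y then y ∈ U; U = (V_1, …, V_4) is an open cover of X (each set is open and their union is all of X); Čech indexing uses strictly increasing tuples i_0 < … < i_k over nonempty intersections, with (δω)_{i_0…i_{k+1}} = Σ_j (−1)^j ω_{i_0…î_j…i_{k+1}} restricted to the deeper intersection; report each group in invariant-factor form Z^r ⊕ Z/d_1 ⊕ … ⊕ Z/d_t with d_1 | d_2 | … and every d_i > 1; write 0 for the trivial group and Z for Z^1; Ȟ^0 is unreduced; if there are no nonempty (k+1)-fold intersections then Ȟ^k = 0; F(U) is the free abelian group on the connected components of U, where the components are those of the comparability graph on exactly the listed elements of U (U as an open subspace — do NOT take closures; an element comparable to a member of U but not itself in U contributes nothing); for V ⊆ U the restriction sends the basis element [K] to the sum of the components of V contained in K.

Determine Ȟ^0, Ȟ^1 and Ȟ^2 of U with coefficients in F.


intersection data:
  V12={p3,p4,p5,p9,p10} V13={p4,p9,p10} V14={p9,p10} V23={p4,p9,p10} V24={p6,p9,p10} V34={p9,p10}
  V123={p4,p9,p10} V124={p9,p10} V134={p9,p10} V234={p9,p10}
  V1234={p9,p10}
components per intersection:
  V1: {p1,p9,p10} {p3} {p4} {p5}
  V2: {p2,p4,p6,p8,p9,p10} {p3} {p5}
  V3: {p4} {p7,p9,p10}
  V4: {p6,p9,p10} {p11}
  V12: {p3} {p4} {p5} {p9,p10}
  V13: {p4} {p9,p10}
  V14: {p9,p10}
  V23: {p4} {p9,p10}
  V24: {p6,p9,p10}
  V34: {p9,p10}
  V123: {p4} {p9,p10}
  V124: {p9,p10}
  V134: {p9,p10}
  V234: {p9,p10}
  V1234: {p9,p10}
C dims 11,11,5,1; δ0: rk 7, SNF 1^7; δ1: rk 4, SNF 1^4; δ2: rk 1, SNF 1^1
Ȟ^0 = (11 − 7) − 0 = 4, so Ȟ^0 ≅ Z^4
Ȟ^1 = (11 − 4) − 7 = 0, so Ȟ^1 ≅ 0
Ȟ^2 = (5 − 1) − 4 = 0, so Ȟ^2 ≅ 0

Ȟ^0 = Z^4; Ȟ^1 = 0; Ȟ^2 = 0


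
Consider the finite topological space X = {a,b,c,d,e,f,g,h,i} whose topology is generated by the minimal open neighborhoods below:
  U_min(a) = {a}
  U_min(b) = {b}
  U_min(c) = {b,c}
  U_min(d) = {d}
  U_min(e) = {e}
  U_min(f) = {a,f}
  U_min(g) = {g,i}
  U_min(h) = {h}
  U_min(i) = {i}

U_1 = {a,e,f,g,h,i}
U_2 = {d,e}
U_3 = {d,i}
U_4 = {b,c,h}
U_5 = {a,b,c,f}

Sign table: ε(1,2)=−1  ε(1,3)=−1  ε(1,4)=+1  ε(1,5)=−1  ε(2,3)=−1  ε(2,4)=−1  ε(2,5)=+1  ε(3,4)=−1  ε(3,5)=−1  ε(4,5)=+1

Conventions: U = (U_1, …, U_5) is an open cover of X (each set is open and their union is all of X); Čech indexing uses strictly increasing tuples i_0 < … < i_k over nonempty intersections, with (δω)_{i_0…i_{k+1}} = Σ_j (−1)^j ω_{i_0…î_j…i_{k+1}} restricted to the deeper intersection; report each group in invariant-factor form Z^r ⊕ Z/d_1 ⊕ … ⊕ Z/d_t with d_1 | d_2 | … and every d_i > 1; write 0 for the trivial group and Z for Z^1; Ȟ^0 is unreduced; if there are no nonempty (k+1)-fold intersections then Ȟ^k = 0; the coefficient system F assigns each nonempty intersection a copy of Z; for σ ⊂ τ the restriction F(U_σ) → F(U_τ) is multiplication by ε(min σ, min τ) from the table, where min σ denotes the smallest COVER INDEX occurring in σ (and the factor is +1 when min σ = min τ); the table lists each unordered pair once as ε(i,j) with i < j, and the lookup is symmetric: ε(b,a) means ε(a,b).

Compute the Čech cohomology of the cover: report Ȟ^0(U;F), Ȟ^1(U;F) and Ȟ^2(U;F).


Ȟ^0 ≅ 0, Ȟ^1 ≅ Z ⊕ Z/2, Ȟ^2 ≅ 0

nerve simplices:
  U12={e} U13={i} U14={h} U15={a,f} U23={d} U45={b,c}
C dims 5,6; δ0: rk 5, SNF 1^4·2
degree 0: 5−5−0 = 0 → Ȟ^0 ≅ 0
degree 1: 6−0−5 = 1 plus torsion [2] → Ȟ^1 ≅ Z ⊕ Z/2
degree 2: 0−0−0 = 0 → Ȟ^2 ≅ 0


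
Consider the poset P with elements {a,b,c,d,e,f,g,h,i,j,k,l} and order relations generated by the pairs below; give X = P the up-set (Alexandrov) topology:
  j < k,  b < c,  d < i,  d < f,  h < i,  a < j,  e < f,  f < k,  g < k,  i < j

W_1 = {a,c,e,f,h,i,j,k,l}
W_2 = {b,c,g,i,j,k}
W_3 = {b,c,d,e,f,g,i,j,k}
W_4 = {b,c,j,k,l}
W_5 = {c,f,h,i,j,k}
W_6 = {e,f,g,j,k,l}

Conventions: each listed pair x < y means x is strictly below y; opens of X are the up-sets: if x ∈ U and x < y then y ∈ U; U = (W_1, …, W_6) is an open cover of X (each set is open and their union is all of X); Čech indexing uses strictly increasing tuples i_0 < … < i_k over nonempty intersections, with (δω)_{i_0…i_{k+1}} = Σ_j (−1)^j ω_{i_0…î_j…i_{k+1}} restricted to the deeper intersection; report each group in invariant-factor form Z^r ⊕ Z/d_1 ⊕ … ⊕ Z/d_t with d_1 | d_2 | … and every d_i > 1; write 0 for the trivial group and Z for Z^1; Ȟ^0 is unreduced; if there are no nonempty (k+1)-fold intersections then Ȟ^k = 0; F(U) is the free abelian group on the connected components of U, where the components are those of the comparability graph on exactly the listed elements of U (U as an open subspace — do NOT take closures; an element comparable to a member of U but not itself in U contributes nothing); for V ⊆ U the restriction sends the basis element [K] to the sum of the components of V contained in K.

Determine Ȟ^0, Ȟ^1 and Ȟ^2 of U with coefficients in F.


Ȟ^0 ≅ Z^3, Ȟ^1 ≅ 0 and Ȟ^2 ≅ 0

cover nerve:
  W12={c,i,j,k} W13={c,e,f,i,j,k} W14={c,j,k,l} W15={c,f,h,i,j,k} W16={e,f,j,k,l} W23={b,c,g,i,j,k} W24={b,c,j,k} W25={c,i,j,k} W26={g,j,k} W34={b,c,j,k} W35={c,f,i,j,k} W36={e,f,g,j,k} W45={c,j,k} W46={j,k,l} W56={f,j,k}
  W123={c,i,j,k} W124={c,j,k} W125={c,i,j,k} W126={j,k} W134={c,j,k} W135={c,f,i,j,k} W136={e,f,j,k} W145={c,j,k} W146={j,k,l} W156={f,j,k} W234={b,c,j,k} W235={c,i,j,k} W236={g,j,k} W245={c,j,k} W246={j,k} W256={j,k} W345={c,j,k} W346={j,k} W356={f,j,k} W456={j,k}
  W1234={c,j,k} W1235={c,i,j,k} W1236={j,k} W1245={c,j,k} W1246={j,k} W1256={j,k} W1345={c,j,k} W1346={j,k} W1356={f,j,k} W1456={j,k} W2345={c,j,k} W2346={j,k} W2356={j,k} W2456={j,k} W3456={j,k}
  W12345={c,j,k} W12346={j,k} W12356={j,k} W12456={j,k} W13456={j,k} W23456={j,k}
  W123456={j,k}
components per intersection:
  W1: {a,e,f,h,i,j,k} {c} {l}
  W2: {b,c} {g,i,j,k}
  W3: {b,c} {d,e,f,g,i,j,k}
  W4: {b,c} {j,k} {l}
  W5: {c} {f,h,i,j,k}
  W6: {e,f,g,j,k} {l}
  W12: {c} {i,j,k}
  W13: {c} {e,f,i,j,k}
  W14: {c} {j,k} {l}
  W15: {c} {f,h,i,j,k}
  W16: {e,f,j,k} {l}
  W23: {b,c} {g,i,j,k}
  W24: {b,c} {j,k}
  W25: {c} {i,j,k}
  W26: {g,j,k}
  W34: {b,c} {j,k}
  W35: {c} {f,i,j,k}
  W36: {e,f,g,j,k}
  W45: {c} {j,k}
  W46: {j,k} {l}
  W56: {f,j,k}
  W123: {c} {i,j,k}
  W124: {c} {j,k}
  W125: {c} {i,j,k}
  W126: {j,k}
  W134: {c} {j,k}
  W135: {c} {f,i,j,k}
  W136: {e,f,j,k}
  W145: {c} {j,k}
  W146: {j,k} {l}
  W156: {f,j,k}
  W234: {b,c} {j,k}
  W235: {c} {i,j,k}
  W236: {g,j,k}
  W245: {c} {j,k}
  W246: {j,k}
  W256: {j,k}
  W345: {c} {j,k}
  W346: {j,k}
  W356: {f,j,k}
  W456: {j,k}
  W1234: {c} {j,k}
  W1235: {c} {i,j,k}
  W1236: {j,k}
  W1245: {c} {j,k}
  W1246: {j,k}
  W1256: {j,k}
  W1345: {c} {j,k}
  W1346: {j,k}
  W1356: {f,j,k}
  W1456: {j,k}
  W2345: {c} {j,k}
  W2346: {j,k}
  W2356: {j,k}
  W2456: {j,k}
  W3456: {j,k}
  W12345: {c} {j,k}
  W12346: {j,k}
  W12356: {j,k}
  W12456: {j,k}
  W13456: {j,k}
  W23456: {j,k}
  W123456: {j,k}
C dims 14,28,31,20; δ0: rk 11, SNF 1^11; δ1: rk 17, SNF 1^17; δ2: rk 14, SNF 1^14
Ȟ^0: (14−11)−0=3 ⇒ Z^3
Ȟ^1: (28−17)−11=0 ⇒ 0
Ȟ^2: (31−14)−17=0 ⇒ 0
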